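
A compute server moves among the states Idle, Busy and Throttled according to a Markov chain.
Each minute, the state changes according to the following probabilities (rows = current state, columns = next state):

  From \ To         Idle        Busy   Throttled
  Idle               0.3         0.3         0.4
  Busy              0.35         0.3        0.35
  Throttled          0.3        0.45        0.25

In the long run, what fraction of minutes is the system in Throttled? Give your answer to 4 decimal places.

0.3326

Let the stationary distribution be π with π = πP and π_1 + π_2 + π_3 = 1.
π_1 = 0.3·π_1 + 0.35·π_2 + 0.3·π_3
π_2 = 0.3·π_1 + 0.3·π_2 + 0.45·π_3
Solving with the normalization constraint gives π = (0.3175, 0.3499, 0.3326).
So the stationary probability of Throttled is 0.3326.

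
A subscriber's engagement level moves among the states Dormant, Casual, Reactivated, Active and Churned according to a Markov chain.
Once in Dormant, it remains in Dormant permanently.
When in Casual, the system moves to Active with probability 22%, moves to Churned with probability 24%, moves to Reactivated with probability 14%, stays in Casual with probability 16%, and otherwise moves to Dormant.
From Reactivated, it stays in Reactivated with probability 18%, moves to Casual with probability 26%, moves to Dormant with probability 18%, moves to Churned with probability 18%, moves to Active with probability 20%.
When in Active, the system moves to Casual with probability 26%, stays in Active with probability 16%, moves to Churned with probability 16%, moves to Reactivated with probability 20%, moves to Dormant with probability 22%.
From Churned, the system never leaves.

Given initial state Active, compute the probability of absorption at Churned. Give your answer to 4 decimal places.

0.4564

Let h(s) be the probability of absorption at Churned starting from transient state s. Then h(Churned) = 1 and h(Dormant) = 0. By first-step analysis:
h(Casual) = 0.24·0 + 0.16·h(Casual) + 0.14·h(Reactivated) + 0.22·h(Active) + 0.24·1
h(Reactivated) = 0.18·0 + 0.26·h(Casual) + 0.18·h(Reactivated) + 0.2·h(Active) + 0.18·1
h(Active) = 0.22·0 + 0.26·h(Casual) + 0.2·h(Reactivated) + 0.16·h(Active) + 0.16·1
Solving: h(Casual) = 0.4861, h(Reactivated) = 0.4849, h(Active) = 0.4564.
Starting from Active, the probability is 0.4564.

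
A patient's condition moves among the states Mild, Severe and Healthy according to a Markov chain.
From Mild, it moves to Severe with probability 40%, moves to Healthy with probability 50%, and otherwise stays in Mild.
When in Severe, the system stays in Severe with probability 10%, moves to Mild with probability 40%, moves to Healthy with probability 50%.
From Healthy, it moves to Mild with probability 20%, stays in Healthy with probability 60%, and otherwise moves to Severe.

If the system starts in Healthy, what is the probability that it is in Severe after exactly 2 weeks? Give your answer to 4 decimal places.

Sum over the intermediate state after 1 week:
P = P(Healthy→Mild)·P(Mild→Severe) + P(Healthy→Severe)·P(Severe→Severe) + P(Healthy→Healthy)·P(Healthy→Severe)
  = 0.2×0.4 + 0.2×0.1 + 0.6×0.2
  = 0.0800 + 0.0200 + 0.1200 = 0.2200

0.2200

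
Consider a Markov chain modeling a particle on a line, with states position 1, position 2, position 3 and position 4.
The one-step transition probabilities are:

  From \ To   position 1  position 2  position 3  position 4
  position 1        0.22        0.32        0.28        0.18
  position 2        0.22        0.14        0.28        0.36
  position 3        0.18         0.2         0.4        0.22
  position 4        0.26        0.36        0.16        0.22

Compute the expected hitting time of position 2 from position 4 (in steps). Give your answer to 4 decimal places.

3.2130

Let t(s) be the expected number of steps to first reach position 2 from state s, with t(position 2) = 0. Conditioning on the first step:
t(position 1) = 1 + 0.22·t(position 1) + 0.28·t(position 3) + 0.18·t(position 4)
t(position 3) = 1 + 0.18·t(position 1) + 0.4·t(position 3) + 0.22·t(position 4)
t(position 4) = 1 + 0.26·t(position 1) + 0.16·t(position 3) + 0.22·t(position 4)
Solving: t(position 1) = 3.4122, t(position 3) = 3.8684, t(position 4) = 3.2130.
Expected steps from position 4 to position 2: 3.2130.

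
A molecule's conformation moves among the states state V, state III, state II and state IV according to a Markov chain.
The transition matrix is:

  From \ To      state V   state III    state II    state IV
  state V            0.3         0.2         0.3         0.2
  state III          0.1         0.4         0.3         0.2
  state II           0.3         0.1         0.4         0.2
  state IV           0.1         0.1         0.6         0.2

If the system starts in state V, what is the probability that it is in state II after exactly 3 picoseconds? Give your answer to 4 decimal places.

Propagate the distribution vector 3 picoseconds from state V.
After 0 picoseconds: (1.0000, 0.0000, 0.0000, 0.0000)
After 1 picosecond: (0.3000, 0.2000, 0.3000, 0.2000)
After 2 picoseconds: (0.2200, 0.1900, 0.3900, 0.2000)
After 3 picoseconds: (0.2220, 0.1790, 0.3990, 0.2000)
P(in state II after 3 picoseconds) = 0.3990

0.3990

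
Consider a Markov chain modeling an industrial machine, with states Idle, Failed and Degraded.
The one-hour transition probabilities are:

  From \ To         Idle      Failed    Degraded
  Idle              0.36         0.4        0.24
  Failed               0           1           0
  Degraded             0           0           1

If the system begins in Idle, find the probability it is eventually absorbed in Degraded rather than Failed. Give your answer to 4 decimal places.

0.3750

Let h(s) be the probability of absorption at Degraded starting from transient state s. Then h(Degraded) = 1 and h(Failed) = 0. By first-step analysis:
h(Idle) = 0.36·h(Idle) + 0.4·0 + 0.24·1
Solving: h(Idle) = 0.3750.
Starting from Idle, the probability is 0.3750.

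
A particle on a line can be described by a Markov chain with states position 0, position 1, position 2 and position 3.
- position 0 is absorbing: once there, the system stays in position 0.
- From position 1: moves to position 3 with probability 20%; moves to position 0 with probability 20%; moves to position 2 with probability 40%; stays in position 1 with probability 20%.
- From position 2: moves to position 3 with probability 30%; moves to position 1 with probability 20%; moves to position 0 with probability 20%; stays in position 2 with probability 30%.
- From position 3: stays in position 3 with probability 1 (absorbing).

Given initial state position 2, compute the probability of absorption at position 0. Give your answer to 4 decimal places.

Let h(s) be the probability of absorption at position 0 starting from transient state s. Then h(position 0) = 1 and h(position 3) = 0. By first-step analysis:
h(position 1) = 0.2·1 + 0.2·h(position 1) + 0.4·h(position 2) + 0.2·0
h(position 2) = 0.2·1 + 0.2·h(position 1) + 0.3·h(position 2) + 0.3·0
Solving: h(position 1) = 0.4583, h(position 2) = 0.4167.
Starting from position 2, the probability is 0.4167.

0.4167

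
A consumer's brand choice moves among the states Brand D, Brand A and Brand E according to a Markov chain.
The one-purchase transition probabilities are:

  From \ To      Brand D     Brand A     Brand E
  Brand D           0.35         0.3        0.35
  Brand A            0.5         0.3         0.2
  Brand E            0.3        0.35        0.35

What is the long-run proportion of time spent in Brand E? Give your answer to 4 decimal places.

0.3027

Let the stationary distribution be π with π = πP and π_1 + π_2 + π_3 = 1.
π_1 = 0.35·π_1 + 0.5·π_2 + 0.3·π_3
π_2 = 0.3·π_1 + 0.3·π_2 + 0.35·π_3
Solving with the normalization constraint gives π = (0.3821, 0.3151, 0.3027).
So the stationary probability of Brand E is 0.3027.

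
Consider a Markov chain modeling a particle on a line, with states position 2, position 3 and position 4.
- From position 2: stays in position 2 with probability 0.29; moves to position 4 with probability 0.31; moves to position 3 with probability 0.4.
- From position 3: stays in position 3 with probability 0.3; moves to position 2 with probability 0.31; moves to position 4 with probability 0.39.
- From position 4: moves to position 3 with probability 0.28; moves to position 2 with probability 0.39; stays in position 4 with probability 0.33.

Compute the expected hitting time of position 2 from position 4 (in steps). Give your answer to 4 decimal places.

Let t(s) be the expected number of steps to first reach position 2 from state s, with t(position 2) = 0. Conditioning on the first step:
t(position 3) = 1 + 0.3·t(position 3) + 0.39·t(position 4)
t(position 4) = 1 + 0.28·t(position 3) + 0.33·t(position 4)
Solving: t(position 3) = 2.9461, t(position 4) = 2.7237.
Expected steps from position 4 to position 2: 2.7237.

2.7237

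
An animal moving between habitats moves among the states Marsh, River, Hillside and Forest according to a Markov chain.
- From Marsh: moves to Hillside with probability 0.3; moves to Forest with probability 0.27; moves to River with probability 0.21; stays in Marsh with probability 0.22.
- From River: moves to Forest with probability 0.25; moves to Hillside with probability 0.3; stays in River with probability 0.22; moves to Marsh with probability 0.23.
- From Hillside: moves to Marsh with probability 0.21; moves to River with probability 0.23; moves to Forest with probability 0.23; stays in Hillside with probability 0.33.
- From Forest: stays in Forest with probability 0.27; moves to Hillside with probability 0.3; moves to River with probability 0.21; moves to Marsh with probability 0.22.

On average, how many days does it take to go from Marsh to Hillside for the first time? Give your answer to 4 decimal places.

Let t(s) be the expected number of days to first reach Hillside from state s, with t(Hillside) = 0. Conditioning on the first day:
t(Marsh) = 1 + 0.22·t(Marsh) + 0.21·t(River) + 0.27·t(Forest)
t(River) = 1 + 0.23·t(Marsh) + 0.22·t(River) + 0.25·t(Forest)
t(Forest) = 1 + 0.22·t(Marsh) + 0.21·t(River) + 0.27·t(Forest)
Solving: t(Marsh) = 3.3333, t(River) = 3.3333, t(Forest) = 3.3333.
Expected days from Marsh to Hillside: 3.3333.

3.3333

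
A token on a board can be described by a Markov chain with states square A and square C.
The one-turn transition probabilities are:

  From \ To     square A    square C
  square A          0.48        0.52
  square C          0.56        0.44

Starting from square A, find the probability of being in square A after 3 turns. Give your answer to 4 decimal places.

Propagate the distribution vector 3 turns from square A.
After 0 turns: (1.0000, 0.0000)
After 1 turn: (0.4800, 0.5200)
After 2 turns: (0.5216, 0.4784)
After 3 turns: (0.5183, 0.4817)
P(in square A after 3 turns) = 0.5183

0.5183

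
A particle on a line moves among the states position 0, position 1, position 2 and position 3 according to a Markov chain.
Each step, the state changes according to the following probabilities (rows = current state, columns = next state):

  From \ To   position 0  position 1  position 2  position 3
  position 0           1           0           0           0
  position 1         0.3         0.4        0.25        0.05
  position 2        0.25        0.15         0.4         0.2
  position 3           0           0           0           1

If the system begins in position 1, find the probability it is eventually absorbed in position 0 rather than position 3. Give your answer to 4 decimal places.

Let h(s) be the probability of absorption at position 0 starting from transient state s. Then h(position 0) = 1 and h(position 3) = 0. By first-step analysis:
h(position 1) = 0.3·1 + 0.4·h(position 1) + 0.25·h(position 2) + 0.05·0
h(position 2) = 0.25·1 + 0.15·h(position 1) + 0.4·h(position 2) + 0.2·0
Solving: h(position 1) = 0.7519, h(position 2) = 0.6047.
Starting from position 1, the probability is 0.7519.

0.7519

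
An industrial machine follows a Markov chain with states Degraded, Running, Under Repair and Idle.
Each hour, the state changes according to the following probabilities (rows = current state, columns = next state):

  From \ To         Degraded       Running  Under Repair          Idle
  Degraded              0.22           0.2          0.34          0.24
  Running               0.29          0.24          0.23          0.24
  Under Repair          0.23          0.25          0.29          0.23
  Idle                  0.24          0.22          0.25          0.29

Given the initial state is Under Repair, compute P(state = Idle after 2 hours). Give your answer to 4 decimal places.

Propagate the distribution vector 2 hours from Under Repair.
After 0 hours: (0.0000, 0.0000, 1.0000, 0.0000)
After 1 hour: (0.2300, 0.2500, 0.2900, 0.2300)
After 2 hours: (0.2450, 0.2291, 0.2773, 0.2486)
P(in Idle after 2 hours) = 0.2486

0.2486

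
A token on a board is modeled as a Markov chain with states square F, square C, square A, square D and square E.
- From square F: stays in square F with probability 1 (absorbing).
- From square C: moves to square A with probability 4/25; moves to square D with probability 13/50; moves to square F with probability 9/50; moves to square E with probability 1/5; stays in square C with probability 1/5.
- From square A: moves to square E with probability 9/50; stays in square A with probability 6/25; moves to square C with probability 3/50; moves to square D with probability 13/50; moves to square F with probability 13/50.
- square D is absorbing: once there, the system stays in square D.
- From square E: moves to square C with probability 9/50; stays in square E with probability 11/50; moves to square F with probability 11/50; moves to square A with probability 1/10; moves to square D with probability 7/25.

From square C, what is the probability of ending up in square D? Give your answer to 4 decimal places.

0.5679

Let h(s) be the probability of absorption at square D starting from transient state s. Then h(square D) = 1 and h(square F) = 0. By first-step analysis:
h(square C) = 0.18·0 + 0.2·h(square C) + 0.16·h(square A) + 0.26·1 + 0.2·h(square E)
h(square A) = 0.26·0 + 0.06·h(square C) + 0.24·h(square A) + 0.26·1 + 0.18·h(square E)
h(square E) = 0.22·0 + 0.18·h(square C) + 0.1·h(square A) + 0.28·1 + 0.22·h(square E)
Solving: h(square C) = 0.5679, h(square A) = 0.5187, h(square E) = 0.5565.
Starting from square C, the probability is 0.5679.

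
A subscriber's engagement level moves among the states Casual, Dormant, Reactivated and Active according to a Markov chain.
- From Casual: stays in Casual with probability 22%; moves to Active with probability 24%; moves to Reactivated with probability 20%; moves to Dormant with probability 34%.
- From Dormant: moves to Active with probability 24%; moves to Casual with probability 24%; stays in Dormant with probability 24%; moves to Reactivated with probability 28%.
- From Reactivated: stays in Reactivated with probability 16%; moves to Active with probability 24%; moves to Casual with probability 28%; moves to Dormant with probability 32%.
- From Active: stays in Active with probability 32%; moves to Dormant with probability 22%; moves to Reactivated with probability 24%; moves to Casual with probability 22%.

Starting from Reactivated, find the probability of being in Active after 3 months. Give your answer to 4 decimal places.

0.2607

Propagate the distribution vector 3 months from Reactivated.
After 0 months: (0.0000, 0.0000, 1.0000, 0.0000)
After 1 month: (0.2800, 0.3200, 0.1600, 0.2400)
After 2 months: (0.2360, 0.2760, 0.2288, 0.2592)
After 3 months: (0.2392, 0.2767, 0.2233, 0.2607)
P(in Active after 3 months) = 0.2607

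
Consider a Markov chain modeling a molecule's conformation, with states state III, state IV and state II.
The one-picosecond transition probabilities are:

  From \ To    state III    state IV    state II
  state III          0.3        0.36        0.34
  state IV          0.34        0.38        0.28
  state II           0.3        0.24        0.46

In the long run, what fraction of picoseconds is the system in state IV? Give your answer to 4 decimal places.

0.3227

Let the stationary distribution be π with π = πP and π_1 + π_2 + π_3 = 1.
π_1 = 0.3·π_1 + 0.34·π_2 + 0.3·π_3
π_2 = 0.36·π_1 + 0.38·π_2 + 0.24·π_3
Solving with the normalization constraint gives π = (0.3129, 0.3227, 0.3644).
So the stationary probability of state IV is 0.3227.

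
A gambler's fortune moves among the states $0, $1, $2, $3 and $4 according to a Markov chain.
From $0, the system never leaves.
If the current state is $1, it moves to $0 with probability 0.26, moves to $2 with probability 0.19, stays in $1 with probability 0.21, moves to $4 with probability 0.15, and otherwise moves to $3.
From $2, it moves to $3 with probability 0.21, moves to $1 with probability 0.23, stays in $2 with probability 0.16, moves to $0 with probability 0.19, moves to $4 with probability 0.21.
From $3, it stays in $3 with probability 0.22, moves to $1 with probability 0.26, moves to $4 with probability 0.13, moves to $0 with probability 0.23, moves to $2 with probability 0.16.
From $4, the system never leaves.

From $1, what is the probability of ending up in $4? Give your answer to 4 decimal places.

0.3936

Let h(s) be the probability of absorption at $4 starting from transient state s. Then h($4) = 1 and h($0) = 0. By first-step analysis:
h($1) = 0.26·0 + 0.21·h($1) + 0.19·h($2) + 0.19·h($3) + 0.15·1
h($2) = 0.19·0 + 0.23·h($1) + 0.16·h($2) + 0.21·h($3) + 0.21·1
h($3) = 0.23·0 + 0.26·h($1) + 0.16·h($2) + 0.22·h($3) + 0.13·1
Solving: h($1) = 0.3936, h($2) = 0.4556, h($3) = 0.3913.
Starting from $1, the probability is 0.3936.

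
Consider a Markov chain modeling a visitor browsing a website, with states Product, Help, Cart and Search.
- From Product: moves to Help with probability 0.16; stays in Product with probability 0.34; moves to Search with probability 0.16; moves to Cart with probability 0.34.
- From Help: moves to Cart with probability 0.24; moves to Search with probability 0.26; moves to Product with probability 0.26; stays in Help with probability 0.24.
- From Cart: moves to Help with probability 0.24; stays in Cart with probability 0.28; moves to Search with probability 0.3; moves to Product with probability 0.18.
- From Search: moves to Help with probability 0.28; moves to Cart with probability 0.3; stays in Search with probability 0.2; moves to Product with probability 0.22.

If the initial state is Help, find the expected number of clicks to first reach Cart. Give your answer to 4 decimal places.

3.5653

Let t(s) be the expected number of clicks to first reach Cart from state s, with t(Cart) = 0. Conditioning on the first click:
t(Product) = 1 + 0.34·t(Product) + 0.16·t(Help) + 0.16·t(Search)
t(Help) = 1 + 0.26·t(Product) + 0.24·t(Help) + 0.26·t(Search)
t(Search) = 1 + 0.22·t(Product) + 0.28·t(Help) + 0.2·t(Search)
Solving: t(Product) = 3.1982, t(Help) = 3.5653, t(Search) = 3.3774.
Expected clicks from Help to Cart: 3.5653.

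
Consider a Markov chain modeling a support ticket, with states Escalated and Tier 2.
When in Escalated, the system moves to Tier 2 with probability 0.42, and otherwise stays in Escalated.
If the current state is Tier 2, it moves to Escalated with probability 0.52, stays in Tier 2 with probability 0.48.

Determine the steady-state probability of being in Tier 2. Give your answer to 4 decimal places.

Let the stationary distribution be π with π = πP and π_1 + π_2 = 1.
π_1 = 0.58·π_1 + 0.52·π_2
Solving with the normalization constraint gives π = (0.5532, 0.4468).
So the stationary probability of Tier 2 is 0.4468.

0.4468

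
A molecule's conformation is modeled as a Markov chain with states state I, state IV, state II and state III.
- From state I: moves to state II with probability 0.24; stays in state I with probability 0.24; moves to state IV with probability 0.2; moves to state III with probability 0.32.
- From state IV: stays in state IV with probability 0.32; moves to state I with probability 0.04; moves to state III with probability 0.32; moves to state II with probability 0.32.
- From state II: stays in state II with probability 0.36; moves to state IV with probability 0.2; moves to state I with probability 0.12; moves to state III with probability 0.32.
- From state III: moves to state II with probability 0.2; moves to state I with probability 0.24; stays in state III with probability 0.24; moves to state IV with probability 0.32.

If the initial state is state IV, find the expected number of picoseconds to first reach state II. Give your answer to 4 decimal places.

Let t(s) be the expected number of picoseconds to first reach state II from state s, with t(state II) = 0. Conditioning on the first picosecond:
t(state I) = 1 + 0.24·t(state I) + 0.2·t(state IV) + 0.32·t(state III)
t(state IV) = 1 + 0.04·t(state I) + 0.32·t(state IV) + 0.32·t(state III)
t(state III) = 1 + 0.24·t(state I) + 0.32·t(state IV) + 0.24·t(state III)
Solving: t(state I) = 4.0070, t(state IV) = 3.6427, t(state III) = 4.1149.
Expected picoseconds from state IV to state II: 3.6427.

3.6427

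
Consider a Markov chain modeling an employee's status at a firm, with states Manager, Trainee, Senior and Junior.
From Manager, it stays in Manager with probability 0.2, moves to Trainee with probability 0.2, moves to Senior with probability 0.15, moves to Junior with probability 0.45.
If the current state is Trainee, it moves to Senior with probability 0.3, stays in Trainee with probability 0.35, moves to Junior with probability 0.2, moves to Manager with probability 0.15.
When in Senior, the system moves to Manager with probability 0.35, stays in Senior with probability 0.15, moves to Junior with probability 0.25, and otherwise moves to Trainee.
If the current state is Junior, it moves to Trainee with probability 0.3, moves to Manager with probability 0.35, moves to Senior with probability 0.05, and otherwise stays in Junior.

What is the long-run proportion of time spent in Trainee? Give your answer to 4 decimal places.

Let the stationary distribution be π with π = πP and π_1 + π_2 + π_3 + π_4 = 1.
π_1 = 0.2·π_1 + 0.15·π_2 + 0.35·π_3 + 0.35·π_4
π_2 = 0.2·π_1 + 0.35·π_2 + 0.25·π_3 + 0.3·π_4
π_3 = 0.15·π_1 + 0.3·π_2 + 0.15·π_3 + 0.05·π_4
Solving with the normalization constraint gives π = (0.2556, 0.2804, 0.1618, 0.3022).
So the stationary probability of Trainee is 0.2804.

0.2804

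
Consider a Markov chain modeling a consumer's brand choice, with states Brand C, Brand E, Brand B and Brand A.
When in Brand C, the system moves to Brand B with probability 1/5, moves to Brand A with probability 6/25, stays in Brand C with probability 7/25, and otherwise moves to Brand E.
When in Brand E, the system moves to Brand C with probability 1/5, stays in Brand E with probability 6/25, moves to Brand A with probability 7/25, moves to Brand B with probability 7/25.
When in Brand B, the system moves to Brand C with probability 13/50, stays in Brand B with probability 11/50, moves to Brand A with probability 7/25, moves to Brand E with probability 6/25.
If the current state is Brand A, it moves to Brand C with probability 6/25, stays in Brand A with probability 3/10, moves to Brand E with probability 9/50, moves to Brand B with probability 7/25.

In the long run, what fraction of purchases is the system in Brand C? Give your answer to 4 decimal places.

Let the stationary distribution be π with π = πP and π_1 + π_2 + π_3 + π_4 = 1.
π_1 = 0.28·π_1 + 0.2·π_2 + 0.26·π_3 + 0.24·π_4
π_2 = 0.28·π_1 + 0.24·π_2 + 0.24·π_3 + 0.18·π_4
π_3 = 0.2·π_1 + 0.28·π_2 + 0.22·π_3 + 0.28·π_4
Solving with the normalization constraint gives π = (0.2454, 0.2333, 0.2456, 0.2757).
So the stationary probability of Brand C is 0.2454.

0.2454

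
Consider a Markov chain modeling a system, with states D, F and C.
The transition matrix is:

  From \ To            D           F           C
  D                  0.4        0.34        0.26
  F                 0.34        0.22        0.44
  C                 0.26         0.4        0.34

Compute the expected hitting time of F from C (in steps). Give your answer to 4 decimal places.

2.6188

Let t(s) be the expected number of steps to first reach F from state s, with t(F) = 0. Conditioning on the first step:
t(D) = 1 + 0.4·t(D) + 0.26·t(C)
t(C) = 1 + 0.26·t(D) + 0.34·t(C)
Solving: t(D) = 2.8015, t(C) = 2.6188.
Expected steps from C to F: 2.6188.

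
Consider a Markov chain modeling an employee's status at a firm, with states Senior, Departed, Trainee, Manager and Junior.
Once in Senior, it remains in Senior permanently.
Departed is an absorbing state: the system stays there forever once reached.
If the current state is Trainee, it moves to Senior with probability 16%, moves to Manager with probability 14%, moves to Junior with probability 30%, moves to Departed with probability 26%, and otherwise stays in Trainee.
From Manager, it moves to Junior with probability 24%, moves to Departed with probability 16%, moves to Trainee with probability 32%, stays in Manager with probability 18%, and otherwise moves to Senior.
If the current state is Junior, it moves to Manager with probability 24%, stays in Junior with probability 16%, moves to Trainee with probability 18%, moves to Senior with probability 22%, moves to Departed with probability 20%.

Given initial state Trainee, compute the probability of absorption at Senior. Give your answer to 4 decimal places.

Let h(s) be the probability of absorption at Senior starting from transient state s. Then h(Senior) = 1 and h(Departed) = 0. By first-step analysis:
h(Trainee) = 0.16·1 + 0.26·0 + 0.14·h(Trainee) + 0.14·h(Manager) + 0.3·h(Junior)
h(Manager) = 0.1·1 + 0.16·0 + 0.32·h(Trainee) + 0.18·h(Manager) + 0.24·h(Junior)
h(Junior) = 0.22·1 + 0.2·0 + 0.18·h(Trainee) + 0.24·h(Manager) + 0.16·h(Junior)
Solving: h(Trainee) = 0.4202, h(Manager) = 0.4244, h(Junior) = 0.4732.
Starting from Trainee, the probability is 0.4202.

0.4202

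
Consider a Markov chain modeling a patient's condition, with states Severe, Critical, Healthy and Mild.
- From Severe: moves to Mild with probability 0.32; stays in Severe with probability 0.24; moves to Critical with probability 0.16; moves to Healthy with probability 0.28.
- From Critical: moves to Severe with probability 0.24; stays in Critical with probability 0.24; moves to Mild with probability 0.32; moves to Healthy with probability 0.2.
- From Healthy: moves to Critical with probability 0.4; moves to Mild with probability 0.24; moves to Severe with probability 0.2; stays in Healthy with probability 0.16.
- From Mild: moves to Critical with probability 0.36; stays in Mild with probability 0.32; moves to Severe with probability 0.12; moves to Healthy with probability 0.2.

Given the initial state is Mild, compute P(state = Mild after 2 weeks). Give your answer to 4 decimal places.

Propagate the distribution vector 2 weeks from Mild.
After 0 weeks: (0.0000, 0.0000, 0.0000, 1.0000)
After 1 week: (0.1200, 0.3600, 0.2000, 0.3200)
After 2 weeks: (0.1936, 0.3008, 0.2016, 0.3040)
P(in Mild after 2 weeks) = 0.3040

0.3040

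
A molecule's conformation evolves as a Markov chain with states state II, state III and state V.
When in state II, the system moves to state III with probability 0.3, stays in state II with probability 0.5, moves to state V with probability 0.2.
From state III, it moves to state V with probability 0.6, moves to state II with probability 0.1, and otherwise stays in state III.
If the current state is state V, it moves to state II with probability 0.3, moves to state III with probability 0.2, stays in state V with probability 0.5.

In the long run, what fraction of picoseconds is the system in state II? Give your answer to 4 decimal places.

0.3108

Let the stationary distribution be π with π = πP and π_1 + π_2 + π_3 = 1.
π_1 = 0.5·π_1 + 0.1·π_2 + 0.3·π_3
π_2 = 0.3·π_1 + 0.3·π_2 + 0.2·π_3
Solving with the normalization constraint gives π = (0.3108, 0.2568, 0.4324).
So the stationary probability of state II is 0.3108.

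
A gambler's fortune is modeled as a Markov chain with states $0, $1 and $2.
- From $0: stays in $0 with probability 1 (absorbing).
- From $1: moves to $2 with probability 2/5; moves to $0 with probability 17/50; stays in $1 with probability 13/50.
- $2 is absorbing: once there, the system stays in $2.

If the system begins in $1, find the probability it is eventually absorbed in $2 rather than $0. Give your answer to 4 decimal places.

Let h(s) be the probability of absorption at $2 starting from transient state s. Then h($2) = 1 and h($0) = 0. By first-step analysis:
h($1) = 0.34·0 + 0.26·h($1) + 0.4·1
Solving: h($1) = 0.5405.
Starting from $1, the probability is 0.5405.

0.5405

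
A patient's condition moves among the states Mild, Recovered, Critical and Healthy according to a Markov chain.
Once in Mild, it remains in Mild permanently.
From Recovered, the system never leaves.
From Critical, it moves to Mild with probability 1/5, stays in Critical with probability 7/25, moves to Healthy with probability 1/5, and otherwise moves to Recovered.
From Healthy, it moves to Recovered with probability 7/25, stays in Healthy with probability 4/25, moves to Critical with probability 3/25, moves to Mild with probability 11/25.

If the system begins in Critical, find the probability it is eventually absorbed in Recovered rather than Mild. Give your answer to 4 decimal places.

Let h(s) be the probability of absorption at Recovered starting from transient state s. Then h(Recovered) = 1 and h(Mild) = 0. By first-step analysis:
h(Critical) = 0.2·0 + 0.32·1 + 0.28·h(Critical) + 0.2·h(Healthy)
h(Healthy) = 0.44·0 + 0.28·1 + 0.12·h(Critical) + 0.16·h(Healthy)
Solving: h(Critical) = 0.5592, h(Healthy) = 0.4132.
Starting from Critical, the probability is 0.5592.

0.5592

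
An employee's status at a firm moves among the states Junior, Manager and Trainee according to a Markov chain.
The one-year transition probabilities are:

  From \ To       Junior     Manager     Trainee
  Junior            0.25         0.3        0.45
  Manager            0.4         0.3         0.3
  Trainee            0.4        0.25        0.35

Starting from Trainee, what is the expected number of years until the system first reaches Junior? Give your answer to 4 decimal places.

Let t(s) be the expected number of years to first reach Junior from state s, with t(Junior) = 0. Conditioning on the first year:
t(Manager) = 1 + 0.3·t(Manager) + 0.3·t(Trainee)
t(Trainee) = 1 + 0.25·t(Manager) + 0.35·t(Trainee)
Solving: t(Manager) = 2.5000, t(Trainee) = 2.5000.
Expected years from Trainee to Junior: 2.5000.

2.5000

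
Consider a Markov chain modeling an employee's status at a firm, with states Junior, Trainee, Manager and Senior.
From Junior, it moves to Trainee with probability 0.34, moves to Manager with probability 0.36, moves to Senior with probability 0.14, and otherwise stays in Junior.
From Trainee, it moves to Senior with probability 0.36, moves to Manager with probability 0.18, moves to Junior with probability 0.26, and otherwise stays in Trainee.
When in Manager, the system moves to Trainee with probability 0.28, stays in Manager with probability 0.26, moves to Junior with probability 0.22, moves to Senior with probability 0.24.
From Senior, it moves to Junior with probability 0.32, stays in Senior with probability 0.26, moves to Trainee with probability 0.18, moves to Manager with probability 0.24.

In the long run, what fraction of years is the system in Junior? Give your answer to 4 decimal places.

Let the stationary distribution be π with π = πP and π_1 + π_2 + π_3 + π_4 = 1.
π_1 = 0.16·π_1 + 0.26·π_2 + 0.22·π_3 + 0.32·π_4
π_2 = 0.34·π_1 + 0.2·π_2 + 0.28·π_3 + 0.18·π_4
π_3 = 0.36·π_1 + 0.18·π_2 + 0.26·π_3 + 0.24·π_4
Solving with the normalization constraint gives π = (0.2406, 0.2494, 0.2591, 0.2509).
So the stationary probability of Junior is 0.2406.

0.2406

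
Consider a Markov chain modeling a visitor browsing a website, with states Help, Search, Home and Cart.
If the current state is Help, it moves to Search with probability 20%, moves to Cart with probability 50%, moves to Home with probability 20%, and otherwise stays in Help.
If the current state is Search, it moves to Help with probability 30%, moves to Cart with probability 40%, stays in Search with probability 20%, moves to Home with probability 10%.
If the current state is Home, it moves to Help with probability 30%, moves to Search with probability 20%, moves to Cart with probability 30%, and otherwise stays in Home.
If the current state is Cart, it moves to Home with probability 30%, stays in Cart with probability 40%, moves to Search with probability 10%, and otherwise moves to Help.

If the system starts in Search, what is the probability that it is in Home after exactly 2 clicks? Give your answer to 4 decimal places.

Propagate the distribution vector 2 clicks from Search.
After 0 clicks: (0.0000, 1.0000, 0.0000, 0.0000)
After 1 click: (0.3000, 0.2000, 0.1000, 0.4000)
After 2 clicks: (0.2000, 0.1600, 0.2200, 0.4200)
P(in Home after 2 clicks) = 0.2200

0.2200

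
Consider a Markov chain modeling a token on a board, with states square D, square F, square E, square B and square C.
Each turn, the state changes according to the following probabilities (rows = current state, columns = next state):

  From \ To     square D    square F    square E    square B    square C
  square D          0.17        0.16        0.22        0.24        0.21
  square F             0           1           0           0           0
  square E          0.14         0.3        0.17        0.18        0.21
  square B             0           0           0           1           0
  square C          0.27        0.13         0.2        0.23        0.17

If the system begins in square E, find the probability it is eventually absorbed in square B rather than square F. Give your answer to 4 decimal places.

0.4533

Let h(s) be the probability of absorption at square B starting from transient state s. Then h(square B) = 1 and h(square F) = 0. By first-step analysis:
h(square D) = 0.17·h(square D) + 0.16·0 + 0.22·h(square E) + 0.24·1 + 0.21·h(square C)
h(square E) = 0.14·h(square D) + 0.3·0 + 0.17·h(square E) + 0.18·1 + 0.21·h(square C)
h(square C) = 0.27·h(square D) + 0.13·0 + 0.2·h(square E) + 0.23·1 + 0.17·h(square C)
Solving: h(square D) = 0.5525, h(square E) = 0.4533, h(square C) = 0.5661.
Starting from square E, the probability is 0.4533.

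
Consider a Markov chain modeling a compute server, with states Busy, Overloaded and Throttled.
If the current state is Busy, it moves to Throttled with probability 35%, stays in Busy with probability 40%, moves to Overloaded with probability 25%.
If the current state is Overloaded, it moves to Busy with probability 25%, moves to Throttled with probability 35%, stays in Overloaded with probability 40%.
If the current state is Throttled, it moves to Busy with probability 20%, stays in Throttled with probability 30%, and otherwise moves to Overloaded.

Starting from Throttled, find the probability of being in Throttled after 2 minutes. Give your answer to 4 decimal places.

0.3350

Sum over the intermediate state after 1 minute:
P = P(Throttled→Busy)·P(Busy→Throttled) + P(Throttled→Overloaded)·P(Overloaded→Throttled) + P(Throttled→Throttled)·P(Throttled→Throttled)
  = 0.2×0.35 + 0.5×0.35 + 0.3×0.3
  = 0.0700 + 0.1750 + 0.0900 = 0.3350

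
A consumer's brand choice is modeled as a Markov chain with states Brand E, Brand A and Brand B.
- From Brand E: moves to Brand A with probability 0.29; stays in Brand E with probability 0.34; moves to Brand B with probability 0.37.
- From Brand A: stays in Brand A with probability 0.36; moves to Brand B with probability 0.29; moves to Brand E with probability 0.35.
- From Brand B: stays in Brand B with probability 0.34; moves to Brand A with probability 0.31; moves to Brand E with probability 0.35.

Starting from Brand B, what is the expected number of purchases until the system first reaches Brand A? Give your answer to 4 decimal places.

3.2996

Let t(s) be the expected number of purchases to first reach Brand A from state s, with t(Brand A) = 0. Conditioning on the first purchase:
t(Brand E) = 1 + 0.34·t(Brand E) + 0.37·t(Brand B)
t(Brand B) = 1 + 0.35·t(Brand E) + 0.34·t(Brand B)
Solving: t(Brand E) = 3.3649, t(Brand B) = 3.2996.
Expected purchases from Brand B to Brand A: 3.2996.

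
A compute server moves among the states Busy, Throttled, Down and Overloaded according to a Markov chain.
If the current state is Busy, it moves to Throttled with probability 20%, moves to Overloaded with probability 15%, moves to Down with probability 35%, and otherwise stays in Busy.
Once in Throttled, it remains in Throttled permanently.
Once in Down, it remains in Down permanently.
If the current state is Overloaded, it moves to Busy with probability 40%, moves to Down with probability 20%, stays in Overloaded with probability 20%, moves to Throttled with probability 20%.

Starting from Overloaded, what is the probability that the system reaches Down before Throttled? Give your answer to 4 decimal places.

0.5600

Let h(s) be the probability of absorption at Down starting from transient state s. Then h(Down) = 1 and h(Throttled) = 0. By first-step analysis:
h(Busy) = 0.3·h(Busy) + 0.2·0 + 0.35·1 + 0.15·h(Overloaded)
h(Overloaded) = 0.4·h(Busy) + 0.2·0 + 0.2·1 + 0.2·h(Overloaded)
Solving: h(Busy) = 0.6200, h(Overloaded) = 0.5600.
Starting from Overloaded, the probability is 0.5600.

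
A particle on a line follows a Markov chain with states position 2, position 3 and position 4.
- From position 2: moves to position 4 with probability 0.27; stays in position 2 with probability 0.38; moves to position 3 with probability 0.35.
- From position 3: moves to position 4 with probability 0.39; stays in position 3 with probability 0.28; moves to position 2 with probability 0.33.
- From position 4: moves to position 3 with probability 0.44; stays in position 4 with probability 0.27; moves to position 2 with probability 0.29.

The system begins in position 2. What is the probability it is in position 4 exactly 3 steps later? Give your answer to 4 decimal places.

0.3120

Propagate the distribution vector 3 steps from position 2.
After 0 steps: (1.0000, 0.0000, 0.0000)
After 1 step: (0.3800, 0.3500, 0.2700)
After 2 steps: (0.3382, 0.3498, 0.3120)
After 3 steps: (0.3344, 0.3536, 0.3120)
P(in position 4 after 3 steps) = 0.3120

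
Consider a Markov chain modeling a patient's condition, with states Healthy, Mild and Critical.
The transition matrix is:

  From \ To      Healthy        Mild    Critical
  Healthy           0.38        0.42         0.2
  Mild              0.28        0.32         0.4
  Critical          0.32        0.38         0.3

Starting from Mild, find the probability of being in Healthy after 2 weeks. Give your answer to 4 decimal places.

Sum over the intermediate state after 1 week:
P = P(Mild→Healthy)·P(Healthy→Healthy) + P(Mild→Mild)·P(Mild→Healthy) + P(Mild→Critical)·P(Critical→Healthy)
  = 0.28×0.38 + 0.32×0.28 + 0.4×0.32
  = 0.1064 + 0.0896 + 0.1280 = 0.3240

0.3240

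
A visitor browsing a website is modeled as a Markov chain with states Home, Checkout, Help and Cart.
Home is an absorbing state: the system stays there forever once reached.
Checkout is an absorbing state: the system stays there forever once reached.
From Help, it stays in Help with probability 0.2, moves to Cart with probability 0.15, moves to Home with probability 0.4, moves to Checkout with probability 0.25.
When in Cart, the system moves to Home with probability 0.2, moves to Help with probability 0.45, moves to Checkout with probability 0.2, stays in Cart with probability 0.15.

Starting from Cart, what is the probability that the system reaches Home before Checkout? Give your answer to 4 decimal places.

0.5551

Let h(s) be the probability of absorption at Home starting from transient state s. Then h(Home) = 1 and h(Checkout) = 0. By first-step analysis:
h(Help) = 0.4·1 + 0.25·0 + 0.2·h(Help) + 0.15·h(Cart)
h(Cart) = 0.2·1 + 0.2·0 + 0.45·h(Help) + 0.15·h(Cart)
Solving: h(Help) = 0.6041, h(Cart) = 0.5551.
Starting from Cart, the probability is 0.5551.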